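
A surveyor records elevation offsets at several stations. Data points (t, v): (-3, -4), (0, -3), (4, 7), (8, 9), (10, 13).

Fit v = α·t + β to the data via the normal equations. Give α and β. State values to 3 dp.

α = 1.356, β = -0.753

The normal equations are: 189·α + 19·β = 242;  19·α + 5·β = 22.
Eliminating β: 5·(row 1) − 19·(row 2) gives 584·α = 5·242 − 19·22 = 792, so α = 99/73.
Then β = (22 − 19·(99/73))/5 = -55/73.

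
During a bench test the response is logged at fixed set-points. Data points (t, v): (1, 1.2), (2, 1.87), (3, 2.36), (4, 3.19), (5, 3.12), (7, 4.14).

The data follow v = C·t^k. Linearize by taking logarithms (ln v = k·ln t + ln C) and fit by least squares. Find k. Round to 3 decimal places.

k = 0.633

Linearized form: ln v = k·ln t + ln C. From the 6 transformed points,
Σln t = 6.7334, Σ(ln t)² = 9.9861, Σln v = 5.3855, Σln t·ln v = 7.5812.
Equations: 9.9861·k + 6.7334·ln C = 7.5812;  6.7334·k + 6·ln C = 5.3855.
Solving (det = 14.5777): k = 0.63277, ln C = 0.18746.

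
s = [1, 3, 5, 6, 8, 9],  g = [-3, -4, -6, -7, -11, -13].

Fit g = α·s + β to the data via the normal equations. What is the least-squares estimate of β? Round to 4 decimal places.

From the data, Σs·s = 216, Σs = 32, Σ1 = 6.
For Aᵀg: Σs·g = -292, Σg = -44.
Normal equations: [[216, 32]; [32, 6]]·[α, β]ᵀ = [-292, -44]ᵀ.
Eliminating β: 6·(row 1) − 32·(row 2) gives 272·α = 6·(-292) − 32·(-44) = -344, so α = -43/34.
Then β = ((-44) − 32·(-43/34))/6 = -10/17.

β = -0.5882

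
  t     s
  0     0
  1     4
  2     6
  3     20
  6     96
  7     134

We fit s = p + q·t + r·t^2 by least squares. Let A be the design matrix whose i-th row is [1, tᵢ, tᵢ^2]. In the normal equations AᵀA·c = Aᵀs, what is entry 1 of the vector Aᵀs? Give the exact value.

260

Entry 1 ↔ basis 1, so (Aᵀs)_{1} = Σᵢ sᵢ = (1)·(0) + (1)·(4) + (1)·(6) + (1)·(20) + (1)·(96) + (1)·(134) = 260.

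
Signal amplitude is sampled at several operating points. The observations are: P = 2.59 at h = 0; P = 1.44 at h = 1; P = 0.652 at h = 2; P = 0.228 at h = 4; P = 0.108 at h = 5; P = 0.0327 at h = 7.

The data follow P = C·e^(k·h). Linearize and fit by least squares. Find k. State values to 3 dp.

k = -0.624

With ln Pᵢ as the transformed response and hᵢ as the regressor:
AᵀA = [[95.0000, 19.0000]; [19.0000, 6]], rhs = [-41.4752, -6.2358]ᵀ  (here Σh = 19.0000, Σ(h)² = 95.0000, Σln P = -6.2358, Σh·ln P = -41.4752).
Solving (det = 209.0000): k = -0.62378, ln C = 0.93601.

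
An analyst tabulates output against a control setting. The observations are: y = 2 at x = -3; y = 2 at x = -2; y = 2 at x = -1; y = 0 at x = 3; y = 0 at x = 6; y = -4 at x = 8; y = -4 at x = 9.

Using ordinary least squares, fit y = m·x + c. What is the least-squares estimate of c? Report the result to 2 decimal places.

c = 1.16

Sums needed: Σx·x = 204, Σx = 20, Σ1 = 7.
Moment sums: Σx·y = -80, Σy = -2.
Normal equations: [[204, 20]; [20, 7]]·[m, c]ᵀ = [-80, -2]ᵀ.
Δ = 204·7 − 20² = 1028.
m = ((-80)·7 − 20·(-2))/1028 = -130/257; c = (204·(-2) − 20·(-80))/1028 = 298/257.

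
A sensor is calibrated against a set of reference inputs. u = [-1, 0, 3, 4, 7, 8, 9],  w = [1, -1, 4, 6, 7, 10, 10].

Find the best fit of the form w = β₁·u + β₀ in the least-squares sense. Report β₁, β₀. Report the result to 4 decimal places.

Forming AᵀA = [[220, 30]; [30, 7]] and Aᵀw = [254, 37]ᵀ gives AᵀA·[β₁, β₀]ᵀ = Aᵀw.
Δ = 220·7 − 30² = 640.
β₁ = (254·7 − 30·37)/640 = 167/160; β₀ = (220·37 − 30·254)/640 = 13/16.

β₁ = 1.0438, β₀ = 0.8125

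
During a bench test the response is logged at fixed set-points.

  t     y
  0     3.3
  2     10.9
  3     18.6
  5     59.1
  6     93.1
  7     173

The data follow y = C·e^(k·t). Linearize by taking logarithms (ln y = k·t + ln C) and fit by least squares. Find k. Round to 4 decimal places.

With ln yᵢ as the transformed response and tᵢ as the regressor:
Σt = 23.0000, Σ(t)² = 123.0000, Σln y = 20.2720, Σt·ln y = 97.2183.
Equations: 123.0000·k + 23.0000·ln C = 97.2183;  23.0000·k + 6·ln C = 20.2720.
Δ = 123.0000·6 − (23.0000)² = 209.0000; k = (97.2183·6 − 23.0000·20.2720)/209.0000 = 0.56006, ln C = (123.0000·20.2720 − 23.0000·97.2183)/209.0000 = 1.23178.

k = 0.5601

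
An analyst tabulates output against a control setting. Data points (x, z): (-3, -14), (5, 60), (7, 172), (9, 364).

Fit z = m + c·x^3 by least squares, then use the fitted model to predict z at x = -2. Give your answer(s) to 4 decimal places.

Setting ∂/∂m … = 0 gives: 4·m + 1170·c = 582;  1170·m + 665444·c = 332230.
det = 4·665444 − 1170² = 1292876.
m = (582·665444 − 1170·332230)/1292876 = -27321/24863; c = (4·332230 − 1170·582)/1292876 = 161995/323219.
At x = -2: ẑ = (-27321/24863)·(1) + (161995/323219)·(-8) = -1651133/323219.

ẑ = -5.1084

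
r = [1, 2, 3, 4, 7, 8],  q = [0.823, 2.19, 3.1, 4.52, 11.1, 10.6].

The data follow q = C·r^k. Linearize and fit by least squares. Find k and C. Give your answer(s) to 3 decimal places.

k = 1.260, C = 0.836

Taking logs, ln q = k·ln r + ln C, so regress ln q on ln r.
AᵀA = [[11.7199, 7.2034]; [7.2034, 6]], rhs = [13.4705, 7.9968]ᵀ  (here Σln r = 7.2034, Σ(ln r)² = 11.7199, Σln q = 7.9968, Σln r·ln q = 13.4705).
Δ = 11.7199·6 − (7.2034)² = 18.4301; k = (13.4705·6 − 7.2034·7.9968)/18.4301 = 1.25983, ln C = (11.7199·7.9968 − 7.2034·13.4705)/18.4301 = -0.17971, so C = exp(-0.17971) = 0.83551.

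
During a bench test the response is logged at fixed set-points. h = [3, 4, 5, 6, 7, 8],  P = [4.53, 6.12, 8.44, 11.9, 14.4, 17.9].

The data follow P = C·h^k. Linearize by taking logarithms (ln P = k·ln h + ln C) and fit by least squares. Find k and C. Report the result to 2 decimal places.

k = 1.43, C = 0.89

Linearized form: ln P = k·ln h + ln C. From the 6 transformed points,
Over the data: Σln h = 9.9115, Σ(ln h)² = 17.0401, Σln P = 13.4838, Σln h·ln P = 23.2303.
Normal system: [[17.0401, 9.9115]; [9.9115, 6]]·[k, ln C]ᵀ = [23.2303, 13.4838]ᵀ.
Δ = 17.0401·6 − (9.9115)² = 4.0036; k = (23.2303·6 − 9.9115·13.4838)/4.0036 = 1.43302, ln C = (17.0401·13.4838 − 9.9115·23.2303)/4.0036 = -0.11991, so C = exp(-0.11991) = 0.88700.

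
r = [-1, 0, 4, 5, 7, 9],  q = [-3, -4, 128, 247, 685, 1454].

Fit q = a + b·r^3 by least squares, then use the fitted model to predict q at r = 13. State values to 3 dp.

q̂ = 4387.394

Sums needed: Σ1 = 6, Σr^3 = 1260, Σr^3·r^3 = 668812.
Moment sums: Σq = 2507, Σr^3·q = 1333991.
Normal equations: [[6, 1260]; [1260, 668812]]·[a, b]ᵀ = [2507, 1333991]ᵀ.
Eliminating b: 668812·(row 1) − 1260·(row 2) gives 2425272·a = 668812·2507 − 1260·1333991 = -4116976, so a = -514622/303159.
Then b = (1333991 − 1260·(-514622/303159))/668812 = 807521/404212.
At r = 13: q̂ = (-514622/303159)·(1) + (807521/404212)·(2197) = 5320312423/1212636.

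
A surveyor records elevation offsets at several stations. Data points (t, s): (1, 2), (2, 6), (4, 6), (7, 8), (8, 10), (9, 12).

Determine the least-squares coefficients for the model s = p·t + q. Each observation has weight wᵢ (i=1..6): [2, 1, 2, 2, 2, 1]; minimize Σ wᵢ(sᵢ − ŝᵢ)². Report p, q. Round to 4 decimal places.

p = 1.0247, q = 1.7739

The normal equations are: 345·p + 51·q = 444;  51·p + 10·q = 70.
Eliminating q: 10·(row 1) − 51·(row 2) gives 849·p = 10·444 − 51·70 = 870, so p = 290/283.
Then q = (70 − 51·(290/283))/10 = 502/283.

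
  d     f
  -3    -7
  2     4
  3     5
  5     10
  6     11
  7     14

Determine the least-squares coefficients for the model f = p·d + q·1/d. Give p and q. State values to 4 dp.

The normal equations are: 132·p + 6·q = 258;  6·p + (1373/2450)·q = 71/6.
(Σd·d = 132, Σd·1/d = 6, Σ1/d·1/d = 1373/2450, Σd·f = 258, Σ1/d·f = 71/6.)
Determinant 132·(1373/2450) − 6² = 46518/1225.
p = (258·(1373/2450) − 6·(71/6))/(46518/1225) = 45071/23259; q = (132·(71/6) − 6·258)/(46518/1225) = 8575/23259.

p = 1.9378, q = 0.3687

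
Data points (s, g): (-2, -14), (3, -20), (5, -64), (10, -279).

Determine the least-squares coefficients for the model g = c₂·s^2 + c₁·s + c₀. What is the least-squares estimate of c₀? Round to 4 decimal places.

c₀ = 1.5386

Normal-equation sums: Σs^2·s^2 = 10722, Σs^2·s = 1144, Σs^2 = 138, Σs·s = 138, Σs = 16, Σ1 = 4.
Moment sums: Σs^2·g = -29736, Σs·g = -3142, Σg = -377.
So MᵀM·[c₂, c₁, c₀]ᵀ = Mᵀg: [[10722, 1144, 138]; [1144, 138, 16]; [138, 16, 4]]·[c₂, c₁, c₀]ᵀ = [-29736, -3142, -377]ᵀ.
Row-reducing yields c₂ = -209/70, c₁ = 2337/1295, c₀ = 797/518.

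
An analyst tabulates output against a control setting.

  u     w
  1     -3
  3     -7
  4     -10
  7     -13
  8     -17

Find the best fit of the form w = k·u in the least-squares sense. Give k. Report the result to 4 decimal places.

k = -2.0935

XᵀX·[k]ᵀ = Xᵀw reads: 139·k = -291.
(Σu·u = 139, Σu·w = -291.)
k = (-291)/139 = -2.09353.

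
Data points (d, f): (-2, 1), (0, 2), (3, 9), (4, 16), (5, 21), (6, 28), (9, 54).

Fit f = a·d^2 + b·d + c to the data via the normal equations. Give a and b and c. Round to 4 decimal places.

a = 0.4959, b = 1.3613, c = 1.7390

The normal system XᵀX·[a, b, c]ᵀ = Xᵀf is [[8835, 1153, 171]; [1153, 171, 25]; [171, 25, 7]]·[a, b, c]ᵀ = [6248, 848, 131]ᵀ.
Row-reducing yields a = 361/728, b = 991/728, c = 633/364.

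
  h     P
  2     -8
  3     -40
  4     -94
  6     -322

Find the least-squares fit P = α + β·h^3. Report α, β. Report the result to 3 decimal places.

Compute the Gram sums: Σ1 = 4, Σh^3 = 315, Σh^3·h^3 = 51545.
For MᵀP: ΣP = -464, Σh^3·P = -76712.
So MᵀM·[α, β]ᵀ = MᵀP: [[4, 315]; [315, 51545]]·[α, β]ᵀ = [-464, -76712]ᵀ.
Δ = 4·51545 − 315² = 106955.
α = ((-464)·51545 − 315·(-76712))/106955 = 49480/21391; β = (4·(-76712) − 315·(-464))/106955 = -160688/106955.

α = 2.313, β = -1.502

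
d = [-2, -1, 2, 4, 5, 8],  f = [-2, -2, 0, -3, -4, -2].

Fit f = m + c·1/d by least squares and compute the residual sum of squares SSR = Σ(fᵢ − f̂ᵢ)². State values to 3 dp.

SSR = 8.784

Entries of MᵀM: Σ1 = 6, Σ1/d = -17/40, Σ1/d·1/d = 2589/1600.
Moment sums: Σf = -13, Σ1/d·f = 6/5.
det = 6·(2589/1600) − (-17/40)² = 3049/320.
m = ((-13)·(2589/1600) − (-17/40)·(6/5))/(3049/320) = -32841/15245; c = (6·(6/5) − (-17/40)·(-13))/(3049/320) = 536/3049.
Residuals: 3691/15245, 5031/15245, 31501/15245, -13564/15245, -5735/3049, 2016/15245; SSR = 133916/15245.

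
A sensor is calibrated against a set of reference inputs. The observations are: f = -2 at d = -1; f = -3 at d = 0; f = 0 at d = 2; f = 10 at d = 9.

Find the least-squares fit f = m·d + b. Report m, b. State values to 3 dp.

Sums needed: Σd·d = 86, Σd = 10, Σ1 = 4.
For Mᵀf: Σd·f = 92, Σf = 5.
Normal equations: [[86, 10]; [10, 4]]·[m, b]ᵀ = [92, 5]ᵀ.
det = 86·4 − 10² = 244.
m = (92·4 − 10·5)/244 = 159/122; b = (86·5 − 10·92)/244 = -245/122.

m = 1.303, b = -2.008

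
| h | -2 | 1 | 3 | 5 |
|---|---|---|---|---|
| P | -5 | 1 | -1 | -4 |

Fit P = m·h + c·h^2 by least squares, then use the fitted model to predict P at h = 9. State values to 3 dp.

With design matrix X, XᵀX = [[39, 145]; [145, 723]] and XᵀP = [-12, -128]ᵀ.
Eliminating c: 723·(row 1) − 145·(row 2) gives 7172·m = 723·(-12) − 145·(-128) = 9884, so m = 2471/1793.
Then c = ((-128) − 145·(2471/1793))/723 = -813/1793.
At h = 9: P̂ = (2471/1793)·(9) + (-813/1793)·(81) = -43614/1793.

P̂ = -24.325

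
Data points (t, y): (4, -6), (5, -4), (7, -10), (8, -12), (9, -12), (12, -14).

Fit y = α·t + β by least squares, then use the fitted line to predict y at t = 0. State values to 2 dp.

ŷ = -0.45

AᵀA·[α, β]ᵀ = Aᵀy reads: 379·α + 45·β = -486;  45·α + 6·β = -58.
(Σt·t = 379, Σt = 45, Σ1 = 6, Σt·y = -486, Σy = -58.)
Eliminating β: 6·(row 1) − 45·(row 2) gives 249·α = 6·(-486) − 45·(-58) = -306, so α = -102/83.
Then β = ((-58) − 45·(-102/83))/6 = -112/249.
At t = 0: ŷ = (-102/83)·(0) + (-112/249)·(1) = -112/249.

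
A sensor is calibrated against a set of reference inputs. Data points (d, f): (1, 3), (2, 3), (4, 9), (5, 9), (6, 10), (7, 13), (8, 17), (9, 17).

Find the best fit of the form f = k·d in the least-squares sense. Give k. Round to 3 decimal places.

Normal-equation sums: Σd·d = 276.
For Xᵀf: Σd·f = 530.
XᵀX·[k]ᵀ = Xᵀf becomes [[276]]·[k]ᵀ = [530]ᵀ.
k = 530/276 = 1.92029.

k = 1.920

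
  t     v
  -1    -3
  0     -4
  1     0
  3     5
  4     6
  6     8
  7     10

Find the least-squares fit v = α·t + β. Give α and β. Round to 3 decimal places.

Forming MᵀM = [[112, 20]; [20, 7]] and Mᵀv = [160, 22]ᵀ gives MᵀM·[α, β]ᵀ = Mᵀv.
Determinant 112·7 − 20² = 384.
α = (160·7 − 20·22)/384 = 85/48; β = (112·22 − 20·160)/384 = -23/12.

α = 1.771, β = -1.917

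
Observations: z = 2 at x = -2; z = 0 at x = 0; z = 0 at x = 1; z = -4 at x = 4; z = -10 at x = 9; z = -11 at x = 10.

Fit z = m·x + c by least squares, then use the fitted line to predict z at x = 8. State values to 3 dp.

Entries of MᵀM: Σx·x = 202, Σx = 22, Σ1 = 6.
And Σx·z = -220, Σz = -23.
So MᵀM·[m, c]ᵀ = Mᵀz: [[202, 22]; [22, 6]]·[m, c]ᵀ = [-220, -23]ᵀ.
Δ = 202·6 − 22² = 728.
m = ((-220)·6 − 22·(-23))/728 = -407/364; c = (202·(-23) − 22·(-220))/728 = 97/364.
At x = 8: ẑ = (-407/364)·(8) + (97/364)·(1) = -243/28.

ẑ = -8.679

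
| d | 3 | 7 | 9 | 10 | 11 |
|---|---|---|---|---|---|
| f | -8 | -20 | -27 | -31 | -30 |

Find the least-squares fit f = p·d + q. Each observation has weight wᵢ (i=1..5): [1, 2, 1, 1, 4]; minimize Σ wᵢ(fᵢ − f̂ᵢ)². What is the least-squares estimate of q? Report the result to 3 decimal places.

q = -0.569

Entries of AᵀWA: Σwᵢ·d·d = 772, Σwᵢ·d = 80, Σwᵢ·1 = 9.
And Σwᵢ·d·f = -2177, Σwᵢ·f = -226.
So AᵀWA·[p, q]ᵀ = AᵀWf: [[772, 80]; [80, 9]]·[p, q]ᵀ = [-2177, -226]ᵀ.
Eliminating q: 9·(row 1) − 80·(row 2) gives 548·p = 9·(-2177) − 80·(-226) = -1513, so p = -1513/548.
Then q = ((-226) − 80·(-1513/548))/9 = -78/137.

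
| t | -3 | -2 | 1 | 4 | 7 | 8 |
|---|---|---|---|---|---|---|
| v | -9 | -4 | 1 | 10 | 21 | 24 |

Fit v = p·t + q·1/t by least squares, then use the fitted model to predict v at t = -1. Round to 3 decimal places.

With design matrix X, XᵀX = [[143, 6]; [6, 41197/28224]] and Xᵀv = [415, 29/2]ᵀ.
det = 143·(41197/28224) − 6² = 4875107/28224.
p = (415·(41197/28224) − 6·(29/2))/(4875107/28224) = 861251/286771; q = (143·(29/2) − 6·415)/(4875107/28224) = -691488/286771.
At t = -1: v̂ = (861251/286771)·(-1) + (-691488/286771)·(-1) = -169763/286771.

v̂ = -0.592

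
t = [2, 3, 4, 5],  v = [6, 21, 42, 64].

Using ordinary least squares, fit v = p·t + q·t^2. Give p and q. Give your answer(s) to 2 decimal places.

p = -2.29, q = 3.06

Entries of XᵀX: Σt·t = 54, Σt·t^2 = 224, Σt^2·t^2 = 978.
Right-hand side: Σt·v = 563, Σt^2·v = 2485.
XᵀX·[p, q]ᵀ = Xᵀv becomes [[54, 224]; [224, 978]]·[p, q]ᵀ = [563, 2485]ᵀ.
Eliminating q: 978·(row 1) − 224·(row 2) gives 2636·p = 978·563 − 224·2485 = -6026, so p = -3013/1318.
Then q = (2485 − 224·(-3013/1318))/978 = 4039/1318.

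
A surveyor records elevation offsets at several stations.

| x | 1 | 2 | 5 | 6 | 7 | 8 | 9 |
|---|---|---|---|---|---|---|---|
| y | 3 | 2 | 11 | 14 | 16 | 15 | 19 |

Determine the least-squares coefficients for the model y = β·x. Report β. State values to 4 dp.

β = 2.1115

The normal system AᵀA·[β]ᵀ = Aᵀy is [[260]]·[β]ᵀ = [549]ᵀ.
β = 549/260 = 2.11154.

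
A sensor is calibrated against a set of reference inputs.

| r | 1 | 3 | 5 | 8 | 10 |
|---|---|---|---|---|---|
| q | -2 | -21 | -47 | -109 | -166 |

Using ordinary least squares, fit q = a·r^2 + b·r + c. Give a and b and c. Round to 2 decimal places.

a = -1.38, b = -2.87, c = 1.52

Setting ∂/∂a … = 0 gives: 14803·a + 1665·b + 199·c = -24942;  1665·a + 199·b + 27·c = -2832;  199·a + 27·b + 5·c = -345.
(Σr^2·r^2 = 14803, Σr^2·r = 1665, Σr^2 = 199, Σr·r = 199, Σr = 27, Σ1 = 5, Σr^2·q = -24942, Σr·q = -2832, Σq = -345.)
Inverting the 3×3 Gram matrix, [a, b, c]ᵀ = [-60819/43982, -126147/43982, 33516/21991]ᵀ.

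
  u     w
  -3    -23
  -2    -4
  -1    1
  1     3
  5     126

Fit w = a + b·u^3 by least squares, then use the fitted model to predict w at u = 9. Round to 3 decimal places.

ŵ = 719.638

The normal system XᵀX·[a, b]ᵀ = Xᵀw is [[5, 90]; [90, 16420]]·[a, b]ᵀ = [103, 16405]ᵀ.
det = 5·16420 − 90² = 74000.
a = (103·16420 − 90·16405)/74000 = 21481/7400; b = (5·16405 − 90·103)/74000 = 14551/14800.
At u = 9: ŵ = (21481/7400)·(1) + (14551/14800)·(729) = 10650641/14800.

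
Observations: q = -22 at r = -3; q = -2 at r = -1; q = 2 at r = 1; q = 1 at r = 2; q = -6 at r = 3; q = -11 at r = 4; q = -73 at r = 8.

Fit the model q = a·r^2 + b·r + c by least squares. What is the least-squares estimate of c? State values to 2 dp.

AᵀA·[a, b, c]ᵀ = Aᵀq reads: 4532·a + 584·b + 104·c = -5096;  584·a + 104·b + 14·c = -574;  104·a + 14·b + 7·c = -111.
(Σr^2·r^2 = 4532, Σr^2·r = 584, Σr^2 = 104, Σr·r = 104, Σr = 14, Σ1 = 7, Σr^2·q = -5096, Σr·q = -574, Σq = -111.)
Solving the 3×3 system (Gaussian elimination) gives a = -56704/37461, b = 107032/37461, c = 11457/12487.

c = 0.92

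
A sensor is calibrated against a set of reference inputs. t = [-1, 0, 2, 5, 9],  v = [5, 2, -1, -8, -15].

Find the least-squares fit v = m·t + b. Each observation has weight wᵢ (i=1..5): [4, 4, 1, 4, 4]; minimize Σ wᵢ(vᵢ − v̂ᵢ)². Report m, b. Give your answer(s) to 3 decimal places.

m = -1.979, b = 2.463

Compute the Gram sums: Σwᵢ·t·t = 432, Σwᵢ·t = 54, Σwᵢ·1 = 17.
Moment sums: Σwᵢ·t·v = -722, Σwᵢ·v = -65.
Eliminating b: 17·(row 1) − 54·(row 2) gives 4428·m = 17·(-722) − 54·(-65) = -8764, so m = -2191/1107.
Then b = ((-65) − 54·(-2191/1107))/17 = 101/41.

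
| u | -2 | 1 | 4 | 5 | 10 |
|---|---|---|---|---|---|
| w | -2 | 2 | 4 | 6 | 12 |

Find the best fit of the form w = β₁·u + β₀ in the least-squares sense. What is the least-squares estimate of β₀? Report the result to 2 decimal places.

β₀ = 0.29

Sums needed: Σu·u = 146, Σu = 18, Σ1 = 5.
And Σu·w = 172, Σw = 22.
Δ = 146·5 − 18² = 406.
β₁ = (172·5 − 18·22)/406 = 8/7; β₀ = (146·22 − 18·172)/406 = 2/7.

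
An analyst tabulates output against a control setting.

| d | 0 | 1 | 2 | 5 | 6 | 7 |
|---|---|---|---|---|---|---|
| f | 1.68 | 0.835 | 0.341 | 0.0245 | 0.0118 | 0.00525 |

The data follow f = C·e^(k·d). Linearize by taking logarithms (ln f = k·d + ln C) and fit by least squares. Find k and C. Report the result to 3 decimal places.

k = -0.838, C = 1.782

Taking logs, ln f = k·d + ln C, so regress ln f on d.
Σd = 21.0000, Σ(d)² = 115.0000, Σln f = -14.1357, Σd·ln f = -84.2621.
Equations: 115.0000·k + 21.0000·ln C = -84.2621;  21.0000·k + 6·ln C = -14.1357.
Δ = 115.0000·6 − (21.0000)² = 249.0000; k = (-84.2621·6 − 21.0000·-14.1357)/249.0000 = -0.83825, ln C = (115.0000·-14.1357 − 21.0000·-84.2621)/249.0000 = 0.57792, so C = exp(0.57792) = 1.78233.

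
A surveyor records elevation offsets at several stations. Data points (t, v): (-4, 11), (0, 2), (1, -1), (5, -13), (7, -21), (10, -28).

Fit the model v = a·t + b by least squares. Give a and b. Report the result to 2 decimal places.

Sums needed: Σt·t = 191, Σt = 19, Σ1 = 6.
Moment sums: Σt·v = -537, Σv = -50.
So AᵀA·[a, b]ᵀ = Aᵀv: [[191, 19]; [19, 6]]·[a, b]ᵀ = [-537, -50]ᵀ.
Determinant 191·6 − 19² = 785.
a = ((-537)·6 − 19·(-50))/785 = -2272/785; b = (191·(-50) − 19·(-537))/785 = 653/785.

a = -2.89, b = 0.83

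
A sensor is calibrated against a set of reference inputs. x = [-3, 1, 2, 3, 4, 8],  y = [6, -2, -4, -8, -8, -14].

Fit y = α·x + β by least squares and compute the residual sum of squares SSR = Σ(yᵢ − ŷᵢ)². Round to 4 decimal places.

Forming MᵀM = [[103, 15]; [15, 6]] and Mᵀy = [-196, -30]ᵀ gives MᵀM·[α, β]ᵀ = Mᵀy.
det = 103·6 − 15² = 393.
α = ((-196)·6 − 15·(-30))/393 = -242/131; β = (103·(-30) − 15·(-196))/393 = -50/131.
Residuals: 110/131, 30/131, 10/131, -272/131, -30/131, 152/131; SSR = 848/131.

SSR = 6.4733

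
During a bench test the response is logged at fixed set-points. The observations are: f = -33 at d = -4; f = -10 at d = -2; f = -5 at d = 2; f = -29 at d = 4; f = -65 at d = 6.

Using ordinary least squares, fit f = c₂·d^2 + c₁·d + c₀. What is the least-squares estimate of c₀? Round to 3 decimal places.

c₀ = 0.045

Compute the Gram sums: Σd^2·d^2 = 1840, Σd^2·d = 216, Σd^2 = 76, Σd·d = 76, Σd = 6, Σ1 = 5.
For Mᵀf: Σd^2·f = -3392, Σd·f = -364, Σf = -142.
MᵀM·[c₂, c₁, c₀]ᵀ = Mᵀf becomes [[1840, 216, 76]; [216, 76, 6]; [76, 6, 5]]·[c₂, c₁, c₀]ᵀ = [-3392, -364, -142]ᵀ.
Inverting the 3×3 Gram matrix, [c₂, c₁, c₀]ᵀ = [-4743/2464, 835/1232, 1/22]ᵀ.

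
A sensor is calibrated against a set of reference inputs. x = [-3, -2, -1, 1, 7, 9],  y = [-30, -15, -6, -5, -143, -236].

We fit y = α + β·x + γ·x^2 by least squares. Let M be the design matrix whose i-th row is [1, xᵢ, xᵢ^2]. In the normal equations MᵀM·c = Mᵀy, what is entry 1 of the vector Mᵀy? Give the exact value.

Entry 1 ↔ basis 1, so (Mᵀy)_{1} = Σᵢ yᵢ = (1)·(-30) + (1)·(-15) + (1)·(-6) + (1)·(-5) + (1)·(-143) + (1)·(-236) = -435.

-435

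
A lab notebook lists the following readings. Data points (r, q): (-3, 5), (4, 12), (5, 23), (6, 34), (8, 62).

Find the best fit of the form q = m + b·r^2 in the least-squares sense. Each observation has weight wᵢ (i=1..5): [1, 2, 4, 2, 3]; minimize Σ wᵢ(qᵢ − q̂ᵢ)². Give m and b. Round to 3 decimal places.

m = -3.445, b = 1.028

The normal equations are: 12·m + 405·b = 375;  405·m + 17973·b = 17081.
Δ = 12·17973 − 405² = 51651.
m = (375·17973 − 405·17081)/51651 = -6590/1913; b = (12·17081 − 405·375)/51651 = 17699/17217.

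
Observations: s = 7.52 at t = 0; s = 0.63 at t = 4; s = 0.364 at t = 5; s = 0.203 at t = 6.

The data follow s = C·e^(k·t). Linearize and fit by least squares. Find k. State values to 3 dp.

Linearized form: ln s = k·t + ln C. From the 4 transformed points,
Σt = 15.0000, Σ(t)² = 77.0000, Σln s = -1.0496, Σt·ln s = -16.4684.
Equations: 77.0000·k + 15.0000·ln C = -16.4684;  15.0000·k + 4·ln C = -1.0496.
Solving (det = 83.0000): k = -0.60397, ln C = 2.00248.

k = -0.604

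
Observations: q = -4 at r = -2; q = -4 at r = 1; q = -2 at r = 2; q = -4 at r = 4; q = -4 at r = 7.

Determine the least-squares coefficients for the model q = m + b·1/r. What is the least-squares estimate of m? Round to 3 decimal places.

m = -3.703

Forming XᵀX = [[5, 39/28]; [39/28, 1241/784]] and Xᵀq = [-18, -32/7]ᵀ gives XᵀX·[m, b]ᵀ = Xᵀq.
Δ = 5·(1241/784) − (39/28)² = 1171/196.
m = ((-18)·(1241/784) − (39/28)·(-32/7))/(1171/196) = -8673/2342; b = (5·(-32/7) − (39/28)·(-18))/(1171/196) = 434/1171.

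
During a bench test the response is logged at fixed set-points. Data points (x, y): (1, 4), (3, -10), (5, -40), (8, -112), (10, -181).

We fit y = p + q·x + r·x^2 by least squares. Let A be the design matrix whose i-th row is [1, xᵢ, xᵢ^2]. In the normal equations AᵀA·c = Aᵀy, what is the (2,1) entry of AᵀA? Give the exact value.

Row 2 ↔ basis x, column 1 ↔ basis 1, so (AᵀA)_{2,1} = Σᵢ x = (1)·(1) + (3)·(1) + (5)·(1) + (8)·(1) + (10)·(1) = 27.

27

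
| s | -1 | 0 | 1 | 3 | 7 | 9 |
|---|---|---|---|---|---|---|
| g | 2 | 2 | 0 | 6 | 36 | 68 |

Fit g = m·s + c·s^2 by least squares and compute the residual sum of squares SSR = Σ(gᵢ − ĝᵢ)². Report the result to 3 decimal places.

SSR = 12.641

Forming AᵀA = [[141, 1099]; [1099, 9045]] and Aᵀg = [880, 7328]ᵀ gives AᵀA·[m, c]ᵀ = Aᵀg.
Determinant 141·9045 − 1099² = 67544.
m = (880·9045 − 1099·7328)/67544 = -11734/8443; c = (141·7328 − 1099·880)/67544 = 8266/8443.
Residuals: -3114/8443, 2, 3468/8443, 11466/8443, -18948/8443, 10184/8443; SSR = 106724/8443.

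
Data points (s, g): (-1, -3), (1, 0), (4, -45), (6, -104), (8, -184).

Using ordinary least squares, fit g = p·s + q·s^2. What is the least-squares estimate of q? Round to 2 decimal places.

q = -2.95

The normal equations are: 118·p + 792·q = -2273;  792·p + 5650·q = -16243.
Δ = 118·5650 − 792² = 39436.
p = ((-2273)·5650 − 792·(-16243))/39436 = 11003/19718; q = (118·(-16243) − 792·(-2273))/39436 = -58229/19718.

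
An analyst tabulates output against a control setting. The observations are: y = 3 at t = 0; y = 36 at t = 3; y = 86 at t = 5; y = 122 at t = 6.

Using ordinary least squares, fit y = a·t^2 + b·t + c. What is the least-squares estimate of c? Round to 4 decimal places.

The normal equations are: 2002·a + 368·b + 70·c = 6866;  368·a + 70·b + 14·c = 1270;  70·a + 14·b + 4·c = 247.
(Σt^2·t^2 = 2002, Σt^2·t = 368, Σt^2 = 70, Σt·t = 70, Σt = 14, Σ1 = 4, Σt^2·y = 6866, Σt·y = 1270, Σy = 247.)
Inverting the 3×3 Gram matrix, [a, b, c]ᵀ = [131/44, 247/132, 409/132]ᵀ.

c = 3.0985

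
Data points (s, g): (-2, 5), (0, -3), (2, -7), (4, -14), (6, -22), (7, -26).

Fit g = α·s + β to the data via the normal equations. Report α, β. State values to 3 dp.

α = -3.356, β = -1.658

From the data, Σs·s = 109, Σs = 17, Σ1 = 6.
Right-hand side: Σs·g = -394, Σg = -67.
Eliminating β: 6·(row 1) − 17·(row 2) gives 365·α = 6·(-394) − 17·(-67) = -1225, so α = -245/73.
Then β = ((-67) − 17·(-245/73))/6 = -121/73.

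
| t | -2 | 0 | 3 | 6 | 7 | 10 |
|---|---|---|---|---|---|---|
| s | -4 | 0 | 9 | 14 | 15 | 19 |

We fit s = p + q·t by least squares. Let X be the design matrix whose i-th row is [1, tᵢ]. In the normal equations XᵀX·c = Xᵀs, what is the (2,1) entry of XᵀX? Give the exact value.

24

Row 2 ↔ basis t, column 1 ↔ basis 1, so (XᵀX)_{2,1} = Σᵢ t = (-2)·(1) + (0)·(1) + (3)·(1) + (6)·(1) + (7)·(1) + (10)·(1) = 24.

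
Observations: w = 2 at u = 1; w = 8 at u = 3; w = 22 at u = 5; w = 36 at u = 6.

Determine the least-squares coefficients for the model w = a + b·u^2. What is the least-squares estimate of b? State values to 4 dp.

b = 0.9599

From the data, Σ1 = 4, Σu^2 = 71, Σu^2·u^2 = 2003.
For Xᵀw: Σw = 68, Σu^2·w = 1920.
Eliminating b: 2003·(row 1) − 71·(row 2) gives 2971·a = 2003·68 − 71·1920 = -116, so a = -116/2971.
Then b = (1920 − 71·(-116/2971))/2003 = 2852/2971.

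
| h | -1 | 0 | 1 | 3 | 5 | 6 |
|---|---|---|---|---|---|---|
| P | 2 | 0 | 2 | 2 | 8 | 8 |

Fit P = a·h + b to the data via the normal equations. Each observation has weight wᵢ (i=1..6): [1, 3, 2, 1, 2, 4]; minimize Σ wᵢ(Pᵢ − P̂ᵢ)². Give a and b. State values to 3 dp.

Sums needed: Σwᵢ·h·h = 206, Σwᵢ·h = 38, Σwᵢ·1 = 13.
Right-hand side: Σwᵢ·h·P = 280, Σwᵢ·P = 56.
det = 206·13 − 38² = 1234.
a = (280·13 − 38·56)/1234 = 756/617; b = (206·56 − 38·280)/1234 = 448/617.

a = 1.225, b = 0.726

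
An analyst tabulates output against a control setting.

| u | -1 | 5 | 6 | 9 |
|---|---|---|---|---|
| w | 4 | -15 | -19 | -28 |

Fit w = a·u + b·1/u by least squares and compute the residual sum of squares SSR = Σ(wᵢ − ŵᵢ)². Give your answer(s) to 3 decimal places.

AᵀA·[a, b]ᵀ = Aᵀw reads: 143·a + 4·b = -445;  4·a + (8749/8100)·b = -239/18.
Eliminating b: (8749/8100)·(row 1) − 4·(row 2) gives (1121507/8100)·a = (8749/8100)·(-445) − 4·(-239/18) = -692621/1620, so a = -3463105/1121507.
Then b = ((-239/18) − 4·(-3463105/1121507))/(8749/8100) = -961650/1121507.
Residuals: 61273/1121507, 685250/1121507, -369728/1121507, -127401/1121507; SSR = 558402/1121507.

SSR = 0.498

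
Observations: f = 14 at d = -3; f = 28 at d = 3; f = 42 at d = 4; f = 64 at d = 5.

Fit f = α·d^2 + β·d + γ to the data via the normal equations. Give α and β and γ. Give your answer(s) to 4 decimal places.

α = 1.9873, β = 2.1992, γ = 2.7399

The normal equations are: 1043·α + 189·β + 59·γ = 2650;  189·α + 59·β + 9·γ = 530;  59·α + 9·β + 4·γ = 148.
Solving the 3×3 system (Gaussian elimination) gives α = 1403/706, β = 7763/3530, γ = 4836/1765.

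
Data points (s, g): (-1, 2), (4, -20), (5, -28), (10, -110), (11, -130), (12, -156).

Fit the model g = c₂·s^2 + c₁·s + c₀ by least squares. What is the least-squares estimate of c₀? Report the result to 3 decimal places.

Normal-equation sums: Σs^2·s^2 = 46259, Σs^2·s = 4247, Σs^2 = 407, Σs·s = 407, Σs = 41, Σ1 = 6.
And Σs^2·g = -50212, Σs·g = -4624, Σg = -442.
Inverting the 3×3 Gram matrix, [c₂, c₁, c₀]ᵀ = [-13443/13555, -3205/2711, 22836/13555]ᵀ.

c₀ = 1.685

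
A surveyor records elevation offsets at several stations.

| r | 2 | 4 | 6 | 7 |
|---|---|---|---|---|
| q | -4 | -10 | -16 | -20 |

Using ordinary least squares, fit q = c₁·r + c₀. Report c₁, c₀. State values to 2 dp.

Entries of AᵀA: Σr·r = 105, Σr = 19, Σ1 = 4.
For Aᵀq: Σr·q = -284, Σq = -50.
Normal equations: [[105, 19]; [19, 4]]·[c₁, c₀]ᵀ = [-284, -50]ᵀ.
Eliminating c₀: 4·(row 1) − 19·(row 2) gives 59·c₁ = 4·(-284) − 19·(-50) = -186, so c₁ = -186/59.
Then c₀ = ((-50) − 19·(-186/59))/4 = 146/59.

c₁ = -3.15, c₀ = 2.47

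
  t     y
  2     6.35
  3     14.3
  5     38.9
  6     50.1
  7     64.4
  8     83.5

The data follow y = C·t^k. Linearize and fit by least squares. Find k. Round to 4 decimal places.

k = 1.8472

Taking logs, ln y = k·ln t + ln C, so regress ln y on ln t.
Σln t = 9.2183, Σ(ln t)² = 15.5987, Σln y = 20.6737, Σln t·ln y = 34.4151.
Equations: 15.5987·k + 9.2183·ln C = 34.4151;  9.2183·k + 6·ln C = 20.6737.
Δ = 15.5987·6 − (9.2183)² = 8.6152; k = (34.4151·6 − 9.2183·20.6737)/8.6152 = 1.84723, ln C = (15.5987·20.6737 − 9.2183·34.4151)/8.6152 = 0.60756.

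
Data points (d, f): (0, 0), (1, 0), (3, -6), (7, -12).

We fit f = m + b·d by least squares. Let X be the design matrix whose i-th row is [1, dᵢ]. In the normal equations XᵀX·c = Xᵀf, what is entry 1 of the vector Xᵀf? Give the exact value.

-18

Entry 1 ↔ basis 1, so (Xᵀf)_{1} = Σᵢ fᵢ = (1)·(0) + (1)·(0) + (1)·(-6) + (1)·(-12) = -18.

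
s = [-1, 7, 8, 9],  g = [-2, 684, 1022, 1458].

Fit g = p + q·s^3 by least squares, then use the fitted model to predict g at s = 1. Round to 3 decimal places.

Normal-equation sums: Σ1 = 4, Σs^3 = 1583, Σs^3·s^3 = 911235.
For Aᵀg: Σg = 3162, Σs^3·g = 1820760.
So AᵀA·[p, q]ᵀ = Aᵀg: [[4, 1583]; [1583, 911235]]·[p, q]ᵀ = [3162, 1820760]ᵀ.
Eliminating q: 911235·(row 1) − 1583·(row 2) gives 1139051·p = 911235·3162 − 1583·1820760 = -938010, so p = -938010/1139051.
Then q = (1820760 − 1583·(-938010/1139051))/911235 = 2277594/1139051.
At s = 1: ĝ = (-938010/1139051)·(1) + (2277594/1139051)·(1) = 1339584/1139051.

ĝ = 1.176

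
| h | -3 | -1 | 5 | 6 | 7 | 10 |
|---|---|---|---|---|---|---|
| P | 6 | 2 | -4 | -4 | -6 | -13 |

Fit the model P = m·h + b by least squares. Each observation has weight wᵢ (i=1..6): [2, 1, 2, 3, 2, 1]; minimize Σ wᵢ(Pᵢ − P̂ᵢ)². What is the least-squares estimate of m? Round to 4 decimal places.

AᵀWA·[m, b]ᵀ = AᵀWP reads: 375·m + 45·b = -364;  45·m + 11·b = -31.
(Σwᵢ·h·h = 375, Σwᵢ·h = 45, Σwᵢ·1 = 11, Σwᵢ·h·P = -364, Σwᵢ·P = -31.)
Eliminating b: 11·(row 1) − 45·(row 2) gives 2100·m = 11·(-364) − 45·(-31) = -2609, so m = -2609/2100.
Then b = ((-31) − 45·(-2609/2100))/11 = 317/140.

m = -1.2424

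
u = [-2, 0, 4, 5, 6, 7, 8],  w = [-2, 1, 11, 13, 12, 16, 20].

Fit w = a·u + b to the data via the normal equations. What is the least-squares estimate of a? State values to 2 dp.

a = 2.11

Forming AᵀA = [[194, 28]; [28, 7]] and Aᵀw = [457, 71]ᵀ gives AᵀA·[a, b]ᵀ = Aᵀw.
Δ = 194·7 − 28² = 574.
a = (457·7 − 28·71)/574 = 173/82; b = (194·71 − 28·457)/574 = 489/287.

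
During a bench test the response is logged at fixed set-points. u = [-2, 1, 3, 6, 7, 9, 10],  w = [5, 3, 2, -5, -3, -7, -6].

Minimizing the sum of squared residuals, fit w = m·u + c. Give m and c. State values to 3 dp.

Compute the Gram sums: Σu·u = 280, Σu = 34, Σ1 = 7.
Moment sums: Σu·w = -175, Σw = -11.
det = 280·7 − 34² = 804.
m = ((-175)·7 − 34·(-11))/804 = -851/804; c = (280·(-11) − 34·(-175))/804 = 1435/402.

m = -1.058, c = 3.570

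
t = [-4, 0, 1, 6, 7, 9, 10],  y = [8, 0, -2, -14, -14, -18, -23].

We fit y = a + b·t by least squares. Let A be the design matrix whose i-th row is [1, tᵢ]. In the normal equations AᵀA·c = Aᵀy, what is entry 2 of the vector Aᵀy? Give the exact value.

Entry 2 ↔ basis t, so (Aᵀy)_{2} = Σᵢ (t)·yᵢ = (-4)·(8) + (0)·(0) + (1)·(-2) + (6)·(-14) + (7)·(-14) + (9)·(-18) + (10)·(-23) = -608.

-608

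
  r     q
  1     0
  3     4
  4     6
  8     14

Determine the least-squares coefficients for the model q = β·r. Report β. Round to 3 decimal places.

β = 1.644

XᵀX·[β]ᵀ = Xᵀq reads: 90·β = 148.
(Σr·r = 90, Σr·q = 148.)
Hence β = 148 / 90 ≈ 1.64444.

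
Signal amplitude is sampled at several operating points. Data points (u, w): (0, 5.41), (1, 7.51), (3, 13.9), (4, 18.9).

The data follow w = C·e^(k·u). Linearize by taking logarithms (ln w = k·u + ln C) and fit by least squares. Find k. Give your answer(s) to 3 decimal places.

k = 0.312

Let Y = ln w. Fitting Y = k·u + ln C by least squares:
Sums: Σu = 8.0000, Σ(u)² = 26.0000, Σln w = 9.2755, Σu·ln w = 21.6685.
Normal system: [[26.0000, 8.0000]; [8.0000, 4]]·[k, ln C]ᵀ = [21.6685, 9.2755]ᵀ.
Slope k = (n·Σu·ln w − Σu·Σln w)/(n·Σ(u)² − (Σu)²) = (4·21.6685 − 8.0000·9.2755)/40.0000 = 0.31175; ln C = (Σln w − k·Σu)/n = 1.69539.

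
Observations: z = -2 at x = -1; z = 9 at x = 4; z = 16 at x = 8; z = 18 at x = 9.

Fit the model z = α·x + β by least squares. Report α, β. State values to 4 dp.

AᵀA·[α, β]ᵀ = Aᵀz reads: 162·α + 20·β = 328;  20·α + 4·β = 41.
Δ = 162·4 − 20² = 248.
α = (328·4 − 20·41)/248 = 123/62; β = (162·41 − 20·328)/248 = 41/124.

α = 1.9839, β = 0.3306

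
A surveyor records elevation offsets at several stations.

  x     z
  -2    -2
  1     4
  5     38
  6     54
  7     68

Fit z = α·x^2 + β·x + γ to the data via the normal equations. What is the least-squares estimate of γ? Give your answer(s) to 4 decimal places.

Sums needed: Σx^2·x^2 = 4339, Σx^2·x = 677, Σx^2 = 115, Σx·x = 115, Σx = 17, Σ1 = 5.
For Aᵀz: Σx^2·z = 6222, Σx·z = 998, Σz = 162.
Inverting the 3×3 Gram matrix, [α, β, γ]ᵀ = [65/66, 191/66, -1/11]ᵀ.

γ = -0.0909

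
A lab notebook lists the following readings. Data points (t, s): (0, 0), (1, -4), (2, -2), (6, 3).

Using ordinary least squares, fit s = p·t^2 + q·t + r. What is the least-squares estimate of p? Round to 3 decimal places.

p = 0.451

Forming MᵀM = [[1313, 225, 41]; [225, 41, 9]; [41, 9, 4]] and Mᵀs = [96, 10, -3]ᵀ gives MᵀM·[p, q, r]ᵀ = Mᵀs.
Row-reducing yields p = 813/1804, q = -3745/1804, r = -315/451.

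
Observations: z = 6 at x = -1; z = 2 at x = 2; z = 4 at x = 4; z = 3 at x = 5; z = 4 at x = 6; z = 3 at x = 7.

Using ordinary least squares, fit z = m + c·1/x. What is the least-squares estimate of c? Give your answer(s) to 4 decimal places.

With design matrix A, AᵀA = [[6, 109/420]; [109/420, 247081/176400]] and Aᵀz = [22, -242/105]ᵀ.
det = 6·(247081/176400) − (109/420)² = 294121/35280.
m = (22·(247081/176400) − (109/420)·(-242/105))/(294121/35280) = 5541294/1470605; c = (6·(-242/105) − (109/420)·22)/(294121/35280) = -689304/294121.

c = -2.3436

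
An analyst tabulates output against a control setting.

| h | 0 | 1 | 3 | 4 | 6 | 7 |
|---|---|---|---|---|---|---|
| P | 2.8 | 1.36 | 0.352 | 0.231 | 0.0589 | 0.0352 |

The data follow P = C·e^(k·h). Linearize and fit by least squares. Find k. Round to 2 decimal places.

Taking logs, ln P = k·h + ln C, so regress ln P on h.
XᵀX = [[111.0000, 21.0000]; [21.0000, 6]], rhs = [-49.1047, -7.3510]ᵀ  (here Σh = 21.0000, Σ(h)² = 111.0000, Σln P = -7.3510, Σh·ln P = -49.1047).
Slope k = (n·Σh·ln P − Σh·Σln P)/(n·Σ(h)² − (Σh)²) = (6·-49.1047 − 21.0000·-7.3510)/225.0000 = -0.62337; ln C = (Σln P − k·Σh)/n = 0.95662.

k = -0.62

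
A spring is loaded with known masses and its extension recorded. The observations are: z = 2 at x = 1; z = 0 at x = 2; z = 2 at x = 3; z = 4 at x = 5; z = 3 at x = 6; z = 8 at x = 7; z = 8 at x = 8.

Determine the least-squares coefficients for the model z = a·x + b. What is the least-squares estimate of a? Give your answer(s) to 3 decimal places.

a = 1.021

With design matrix M, MᵀM = [[188, 32]; [32, 7]] and Mᵀz = [166, 27]ᵀ.
Determinant 188·7 − 32² = 292.
a = (166·7 − 32·27)/292 = 149/146; b = (188·27 − 32·166)/292 = -59/73.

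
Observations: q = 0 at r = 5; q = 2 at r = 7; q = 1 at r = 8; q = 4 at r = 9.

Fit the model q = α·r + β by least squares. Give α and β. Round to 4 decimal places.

With design matrix A, AᵀA = [[219, 29]; [29, 4]] and Aᵀq = [58, 7]ᵀ.
det = 219·4 − 29² = 35.
α = (58·4 − 29·7)/35 = 29/35; β = (219·7 − 29·58)/35 = -149/35.

α = 0.8286, β = -4.2571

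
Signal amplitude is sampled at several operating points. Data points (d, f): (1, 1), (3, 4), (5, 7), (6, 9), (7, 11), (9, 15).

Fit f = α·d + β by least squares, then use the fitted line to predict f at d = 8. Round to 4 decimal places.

f̂ = 12.7714

From the data, Σd·d = 201, Σd = 31, Σ1 = 6.
And Σd·f = 314, Σf = 47.
So MᵀM·[α, β]ᵀ = Mᵀf: [[201, 31]; [31, 6]]·[α, β]ᵀ = [314, 47]ᵀ.
Determinant 201·6 − 31² = 245.
α = (314·6 − 31·47)/245 = 61/35; β = (201·47 − 31·314)/245 = -41/35.
At d = 8: f̂ = (61/35)·(8) + (-41/35)·(1) = 447/35.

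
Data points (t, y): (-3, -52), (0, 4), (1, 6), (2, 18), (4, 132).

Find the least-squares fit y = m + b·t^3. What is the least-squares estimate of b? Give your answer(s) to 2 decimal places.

Compute the Gram sums: Σ1 = 5, Σt^3 = 46, Σt^3·t^3 = 4890.
Right-hand side: Σy = 108, Σt^3·y = 10002.
So XᵀX·[m, b]ᵀ = Xᵀy: [[5, 46]; [46, 4890]]·[m, b]ᵀ = [108, 10002]ᵀ.
Eliminating b: 4890·(row 1) − 46·(row 2) gives 22334·m = 4890·108 − 46·10002 = 68028, so m = 34014/11167.
Then b = (10002 − 46·(34014/11167))/4890 = 22521/11167.

b = 2.02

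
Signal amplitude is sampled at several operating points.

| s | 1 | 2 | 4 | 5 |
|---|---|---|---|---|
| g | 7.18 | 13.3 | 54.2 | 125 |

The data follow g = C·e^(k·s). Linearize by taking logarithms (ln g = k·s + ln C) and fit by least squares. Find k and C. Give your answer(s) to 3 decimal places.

k = 0.712, C = 3.351

With ln gᵢ as the transformed response and sᵢ as the regressor:
Σs = 12.0000, Σ(s)² = 46.0000, Σln g = 13.3801, Σs·ln g = 47.2591.
Equations: 46.0000·k + 12.0000·ln C = 47.2591;  12.0000·k + 4·ln C = 13.3801.
Solving (det = 40.0000): k = 0.71189, ln C = 1.20933, so C = exp(1.20933) = 3.35124.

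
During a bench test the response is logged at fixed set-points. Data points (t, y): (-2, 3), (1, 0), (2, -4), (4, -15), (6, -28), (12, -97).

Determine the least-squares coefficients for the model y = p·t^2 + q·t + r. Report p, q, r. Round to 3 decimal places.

p = -0.534, q = -1.816, r = 1.711

Normal-equation sums: Σt^2·t^2 = 22321, Σt^2·t = 2009, Σt^2 = 205, Σt·t = 205, Σt = 23, Σ1 = 6.
Moment sums: Σt^2·y = -15220, Σt·y = -1406, Σy = -141.
Row-reducing yields p = -39177/73345, q = -133182/73345, r = 125471/73345.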